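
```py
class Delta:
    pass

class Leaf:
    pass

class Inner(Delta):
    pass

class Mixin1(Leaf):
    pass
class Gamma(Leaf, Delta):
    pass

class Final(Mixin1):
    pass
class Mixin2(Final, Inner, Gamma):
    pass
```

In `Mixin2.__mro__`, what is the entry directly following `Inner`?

L[Mixin2] = Mixin2 + merge(L[Final], L[Inner], L[Gamma], [Final Inner Gamma])
  take Final:  [Final Mixin1 Leaf object] + [Inner Delta object] + [Gamma Leaf Delta object] + [Final Inner Gamma]
  take Mixin1:  [Mixin1 Leaf object] + [Inner Delta object] + [Gamma Leaf Delta object] + [Inner Gamma]
  take Inner:  [Leaf object] + [Inner Delta object] + [Gamma Leaf Delta object] + [Inner Gamma]
  take Gamma:  [Leaf object] + [Delta object] + [Gamma Leaf Delta object] + [Gamma]
  take Leaf:  [Leaf object] + [Delta object] + [Leaf Delta object]
  take Delta:  [object] + [Delta object] + [Delta object]
  take object:  [object] + [object] + [object]
MRO: Mixin2 Final Mixin1 Inner Gamma Leaf Delta object
Inner is at position 3; next is Gamma.

Gamma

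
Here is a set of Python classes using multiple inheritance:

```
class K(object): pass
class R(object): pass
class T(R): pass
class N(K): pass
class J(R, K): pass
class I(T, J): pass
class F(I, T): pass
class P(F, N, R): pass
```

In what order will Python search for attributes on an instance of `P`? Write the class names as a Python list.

[P, F, I, T, J, N, R, K, object]

L[P] = P + merge(L[F], L[N], L[R], [F N R])
  take F:  [F I T J R K object] + [N K object] + [R object] + [F N R]
  take I:  [I T J R K object] + [N K object] + [R object] + [N R]
  take T:  [T J R K object] + [N K object] + [R object] + [N R]
  take J:  [J R K object] + [N K object] + [R object] + [N R]
  take N:  [R K object] + [N K object] + [R object] + [N R]
  take R:  [R K object] + [K object] + [R object] + [R]
  take K:  [K object] + [K object] + [object]
  take object:  [object] + [object] + [object]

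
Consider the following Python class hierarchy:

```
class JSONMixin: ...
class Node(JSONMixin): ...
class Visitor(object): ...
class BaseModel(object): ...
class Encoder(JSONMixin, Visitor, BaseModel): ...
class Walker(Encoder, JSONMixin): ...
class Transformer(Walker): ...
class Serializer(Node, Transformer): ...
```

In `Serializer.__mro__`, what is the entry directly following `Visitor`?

BaseModel

L[Serializer] = Serializer + merge(L[Node], L[Transformer], [Node Transformer])
  take Node:  [Node JSONMixin object] + [Transformer Walker Encoder JSONMixin Visitor BaseModel object] + [Node Transformer]
  take Transformer:  [JSONMixin object] + [Transformer Walker Encoder JSONMixin Visitor BaseModel object] + [Transformer]
  take Walker:  [JSONMixin object] + [Walker Encoder JSONMixin Visitor BaseModel object]
  take Encoder:  [JSONMixin object] + [Encoder JSONMixin Visitor BaseModel object]
  take JSONMixin:  [JSONMixin object] + [JSONMixin Visitor BaseModel object]
  take Visitor:  [object] + [Visitor BaseModel object]
  take BaseModel:  [object] + [BaseModel object]
  take object:  [object] + [object]
MRO: Serializer Node Transformer Walker Encoder JSONMixin Visitor BaseModel object
Visitor is at position 6; next is BaseModel.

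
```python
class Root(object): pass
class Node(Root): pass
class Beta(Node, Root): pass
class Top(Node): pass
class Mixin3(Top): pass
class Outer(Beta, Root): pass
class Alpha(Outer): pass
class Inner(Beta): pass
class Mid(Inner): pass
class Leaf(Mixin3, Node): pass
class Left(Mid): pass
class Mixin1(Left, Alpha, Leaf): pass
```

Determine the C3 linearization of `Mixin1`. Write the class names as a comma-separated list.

Mixin1, Left, Mid, Inner, Alpha, Outer, Beta, Leaf, Mixin3, Top, Node, Root, object

L[Mixin1] = Mixin1 + merge(L[Left], L[Alpha], L[Leaf], [Left Alpha Leaf])
  take Left:  [Left Mid Inner Beta Node Root object] + [Alpha Outer Beta Node Root object] + [Leaf Mixin3 Top Node Root object] + [Left Alpha Leaf]
  take Mid:  [Mid Inner Beta Node Root object] + [Alpha Outer Beta Node Root object] + [Leaf Mixin3 Top Node Root object] + [Alpha Leaf]
  take Inner:  [Inner Beta Node Root object] + [Alpha Outer Beta Node Root object] + [Leaf Mixin3 Top Node Root object] + [Alpha Leaf]
  take Alpha:  [Beta Node Root object] + [Alpha Outer Beta Node Root object] + [Leaf Mixin3 Top Node Root object] + [Alpha Leaf]
  take Outer:  [Beta Node Root object] + [Outer Beta Node Root object] + [Leaf Mixin3 Top Node Root object] + [Leaf]
  take Beta:  [Beta Node Root object] + [Beta Node Root object] + [Leaf Mixin3 Top Node Root object] + [Leaf]
  take Leaf:  [Node Root object] + [Node Root object] + [Leaf Mixin3 Top Node Root object] + [Leaf]
  take Mixin3:  [Node Root object] + [Node Root object] + [Mixin3 Top Node Root object]
  take Top:  [Node Root object] + [Node Root object] + [Top Node Root object]
  take Node:  [Node Root object] + [Node Root object] + [Node Root object]
  take Root:  [Root object] + [Root object] + [Root object]
  take object:  [object] + [object] + [object]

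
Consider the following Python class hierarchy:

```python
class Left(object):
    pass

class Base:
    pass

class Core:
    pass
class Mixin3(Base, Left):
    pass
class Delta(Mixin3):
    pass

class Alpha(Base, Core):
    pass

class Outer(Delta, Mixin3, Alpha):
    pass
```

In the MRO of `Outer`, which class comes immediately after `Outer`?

L[Outer] = Outer + merge(L[Delta], L[Mixin3], L[Alpha], [Delta Mixin3 Alpha])
  take Delta:  [Delta Mixin3 Base Left object] + [Mixin3 Base Left object] + [Alpha Base Core object] + [Delta Mixin3 Alpha]
  take Mixin3:  [Mixin3 Base Left object] + [Mixin3 Base Left object] + [Alpha Base Core object] + [Mixin3 Alpha]
  take Alpha:  [Base Left object] + [Base Left object] + [Alpha Base Core object] + [Alpha]
  take Base:  [Base Left object] + [Base Left object] + [Base Core object]
  take Left:  [Left object] + [Left object] + [Core object]
  take Core:  [object] + [object] + [Core object]
  take object:  [object] + [object] + [object]
MRO: Outer Delta Mixin3 Alpha Base Left Core object
Outer is at position 0; next is Delta.

Delta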